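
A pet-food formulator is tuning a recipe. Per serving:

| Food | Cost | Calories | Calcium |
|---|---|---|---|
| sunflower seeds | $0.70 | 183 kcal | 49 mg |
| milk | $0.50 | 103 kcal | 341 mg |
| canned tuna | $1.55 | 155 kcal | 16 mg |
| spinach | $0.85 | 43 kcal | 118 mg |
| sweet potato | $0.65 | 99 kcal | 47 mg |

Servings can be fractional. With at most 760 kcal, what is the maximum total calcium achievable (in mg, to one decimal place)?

Calcium per kcal: milk 3.311, spinach 2.744, sweet potato 0.4747, sunflower seeds 0.2678, canned tuna 0.1032.
With no serving limits, spend the whole calories allowance on milk: 760 kcal / 103 kcal × 341 mg = 2516.1 mg.

2516.1 mg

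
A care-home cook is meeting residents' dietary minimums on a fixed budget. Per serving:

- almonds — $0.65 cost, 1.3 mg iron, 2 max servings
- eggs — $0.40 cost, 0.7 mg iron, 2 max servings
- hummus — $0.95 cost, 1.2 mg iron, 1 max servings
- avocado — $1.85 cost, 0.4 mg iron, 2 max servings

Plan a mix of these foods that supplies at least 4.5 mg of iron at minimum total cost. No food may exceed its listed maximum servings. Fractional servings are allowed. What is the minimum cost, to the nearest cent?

Cost per mg of iron: almonds $0.5000, eggs $0.5714, hummus $0.7917, avocado $4.6250.
Take 2 servings of almonds: +2.6 mg iron for $1.30 (total $1.30, still need 1.9 mg).
Take 2 servings of eggs: +1.4 mg iron for $0.80 (total $2.10, still need 0.5 mg).
Take 0.4167 servings of hummus: +0.5 mg iron for $0.40 (total $2.50, still need 0.0 mg).
Greedy by cheapest-per-mg is optimal for a single linear constraint, so the minimum cost is $2.50.

$2.50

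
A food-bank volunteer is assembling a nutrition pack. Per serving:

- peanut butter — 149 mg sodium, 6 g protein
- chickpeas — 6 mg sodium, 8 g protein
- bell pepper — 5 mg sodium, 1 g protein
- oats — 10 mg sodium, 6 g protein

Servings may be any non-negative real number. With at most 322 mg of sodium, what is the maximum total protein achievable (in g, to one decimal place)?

Protein per mg sodium: chickpeas 1.333, oats 0.6, bell pepper 0.2, peanut butter 0.04027.
With no serving limits, spend the whole sodium allowance on chickpeas: 322 mg / 6 mg × 8 g = 429.3 g.

429.3 g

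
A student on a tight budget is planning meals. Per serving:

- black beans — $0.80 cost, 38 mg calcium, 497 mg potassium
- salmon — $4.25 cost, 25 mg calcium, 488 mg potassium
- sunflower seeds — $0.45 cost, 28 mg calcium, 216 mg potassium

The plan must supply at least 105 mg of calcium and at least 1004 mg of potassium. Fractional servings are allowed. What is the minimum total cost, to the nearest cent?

$1.87

This is a tiny linear program; its minimum lies at a vertex of the feasible set. List the vertices and price them.
black beans only: max(105/38, 1004/497) = 2.763 servings → $2.21.
salmon only: max(105/25, 1004/488) = 4.2 servings → $17.85.
sunflower seeds only: max(105/28, 1004/216) = 4.648 servings → $2.09.
black beans + salmon: intersection lies outside the first quadrant.
black beans + sunflower seeds with both tight: 0.9516 servings and 2.458 servings → $1.87.
salmon + sunflower seeds with both tight: 0.6573 servings and 3.163 servings → $4.22.
So the least-cost plan costs $1.87.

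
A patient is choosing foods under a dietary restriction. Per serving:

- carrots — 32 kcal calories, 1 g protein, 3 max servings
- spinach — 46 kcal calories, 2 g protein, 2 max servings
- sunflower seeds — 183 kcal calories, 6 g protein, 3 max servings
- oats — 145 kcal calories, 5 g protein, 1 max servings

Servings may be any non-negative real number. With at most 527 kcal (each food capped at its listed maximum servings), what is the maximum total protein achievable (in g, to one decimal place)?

18.5 g

Protein per kcal: spinach 0.04348, oats 0.03448, sunflower seeds 0.03279, carrots 0.03125.
Take 2 servings of spinach: uses 92 kcal, +4.0 g protein (running total 4.0 g).
Take 1 serving of oats: uses 145 kcal, +5.0 g protein (running total 9.0 g).
Take 1.585 servings of sunflower seeds: uses 290 kcal, +9.5 g protein (running total 18.5 g).
Greedy by best ratio exhausts the calories allowance optimally: 18.5 g.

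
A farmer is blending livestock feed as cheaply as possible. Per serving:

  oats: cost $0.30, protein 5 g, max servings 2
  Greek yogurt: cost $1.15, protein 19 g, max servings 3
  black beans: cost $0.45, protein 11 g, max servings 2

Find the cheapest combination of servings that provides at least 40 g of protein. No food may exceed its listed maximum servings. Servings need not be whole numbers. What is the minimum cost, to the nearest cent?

$1.98

Cost per g of protein: black beans $0.0409, oats $0.0600, Greek yogurt $0.0605.
Take 2 servings of black beans: +22.0 g protein for $0.90 (total $0.90, still need 18.0 g).
Take 2 servings of oats: +10.0 g protein for $0.60 (total $1.50, still need 8.0 g).
Take 0.4211 servings of Greek yogurt: +8.0 g protein for $0.48 (total $1.98, still need 0.0 g).
Filling from the cheapest source first is optimal under one linear minimum: $1.98.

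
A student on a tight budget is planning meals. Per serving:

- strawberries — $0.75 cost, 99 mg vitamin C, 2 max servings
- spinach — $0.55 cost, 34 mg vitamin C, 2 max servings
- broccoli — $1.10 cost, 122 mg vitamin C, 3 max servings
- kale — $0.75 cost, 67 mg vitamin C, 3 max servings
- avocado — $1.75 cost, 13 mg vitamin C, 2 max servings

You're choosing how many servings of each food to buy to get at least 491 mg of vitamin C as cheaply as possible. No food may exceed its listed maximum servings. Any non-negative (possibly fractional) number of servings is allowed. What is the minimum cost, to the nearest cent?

Cost per mg of vitamin C: strawberries $0.0076, broccoli $0.0090, kale $0.0112, spinach $0.0162, avocado $0.1346.
Take 2 servings of strawberries: +198.0 mg vitamin C for $1.50 (total $1.50, still need 293.0 mg).
Take 2.402 servings of broccoli: +293.0 mg vitamin C for $2.64 (total $4.14, still need 0.0 mg).
Greedy by cheapest-per-mg is optimal for a single linear constraint, so the minimum cost is $4.14.

$4.14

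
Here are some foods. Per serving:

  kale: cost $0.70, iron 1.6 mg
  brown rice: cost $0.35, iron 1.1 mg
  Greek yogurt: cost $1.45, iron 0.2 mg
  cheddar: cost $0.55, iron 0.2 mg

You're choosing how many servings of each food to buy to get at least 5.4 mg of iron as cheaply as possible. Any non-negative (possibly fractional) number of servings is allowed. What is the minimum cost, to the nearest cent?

$1.72

Cost per mg of iron: brown rice $0.3182, kale $0.4375, cheddar $2.7500, Greek yogurt $7.2500.
With no serving limits, use only brown rice: 5.4 mg / 1.1 mg = 4.909 servings × $0.35 = $1.72.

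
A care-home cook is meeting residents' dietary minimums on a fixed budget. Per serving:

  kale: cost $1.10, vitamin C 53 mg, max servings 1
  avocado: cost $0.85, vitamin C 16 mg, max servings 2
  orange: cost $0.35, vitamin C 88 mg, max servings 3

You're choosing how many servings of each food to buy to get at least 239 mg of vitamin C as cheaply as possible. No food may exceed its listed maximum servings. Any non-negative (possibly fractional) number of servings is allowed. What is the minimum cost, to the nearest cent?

Cost per mg of vitamin C: orange $0.0040, kale $0.0208, avocado $0.0531.
Take 2.716 servings of orange: +239.0 mg vitamin C for $0.95 (total $0.95, still need 0.0 mg).
Filling from the cheapest source first is optimal under one linear minimum: $0.95.

$0.95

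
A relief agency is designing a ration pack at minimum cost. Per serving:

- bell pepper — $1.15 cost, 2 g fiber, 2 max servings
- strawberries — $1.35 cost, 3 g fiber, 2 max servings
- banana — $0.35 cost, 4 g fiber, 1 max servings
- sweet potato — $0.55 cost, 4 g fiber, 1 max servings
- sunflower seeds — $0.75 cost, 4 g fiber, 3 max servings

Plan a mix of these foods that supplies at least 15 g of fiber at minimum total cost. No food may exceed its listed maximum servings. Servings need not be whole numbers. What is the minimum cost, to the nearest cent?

$2.21

Cost per g of fiber: banana $0.0875, sweet potato $0.1375, sunflower seeds $0.1875, strawberries $0.4500, bell pepper $0.5750.
Take 1 serving of banana: +4.0 g fiber for $0.35 (total $0.35, still need 11.0 g).
Take 1 serving of sweet potato: +4.0 g fiber for $0.55 (total $0.90, still need 7.0 g).
Take 1.75 servings of sunflower seeds: +7.0 g fiber for $1.31 (total $2.21, still need 0.0 g).
Filling from the cheapest source first is optimal under one linear minimum: $2.21.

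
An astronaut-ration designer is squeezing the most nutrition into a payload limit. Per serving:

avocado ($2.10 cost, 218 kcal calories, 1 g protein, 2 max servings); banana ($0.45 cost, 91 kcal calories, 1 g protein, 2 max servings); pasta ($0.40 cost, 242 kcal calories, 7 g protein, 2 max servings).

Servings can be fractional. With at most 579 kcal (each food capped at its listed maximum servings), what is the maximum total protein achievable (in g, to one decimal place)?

15.0 g

Protein per kcal: pasta 0.02893, banana 0.01099, avocado 0.004587.
Take 2 servings of pasta: uses 484 kcal, +14.0 g protein (running total 14.0 g).
Take 1.044 servings of banana: uses 95 kcal, +1.0 g protein (running total 15.0 g).
Filling greedily by protein-per-kcal is optimal for one linear limit, giving 15.0 g.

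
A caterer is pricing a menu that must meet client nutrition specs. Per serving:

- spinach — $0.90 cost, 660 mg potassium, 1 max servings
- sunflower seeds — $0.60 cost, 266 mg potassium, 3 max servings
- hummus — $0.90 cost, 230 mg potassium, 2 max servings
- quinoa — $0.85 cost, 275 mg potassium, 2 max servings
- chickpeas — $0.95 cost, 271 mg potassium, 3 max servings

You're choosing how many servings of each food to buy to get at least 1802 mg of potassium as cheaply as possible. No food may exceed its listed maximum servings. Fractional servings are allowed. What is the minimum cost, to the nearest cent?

$3.76

Cost per mg of potassium: spinach $0.0014, sunflower seeds $0.0023, quinoa $0.0031, chickpeas $0.0035, hummus $0.0039.
Take 1 serving of spinach: +660.0 mg potassium for $0.90 (total $0.90, still need 1142.0 mg).
Take 3 servings of sunflower seeds: +798.0 mg potassium for $1.80 (total $2.70, still need 344.0 mg).
Take 1.251 servings of quinoa: +344.0 mg potassium for $1.06 (total $3.76, still need 0.0 mg).
Filling from the cheapest source first is optimal under one linear minimum: $3.76.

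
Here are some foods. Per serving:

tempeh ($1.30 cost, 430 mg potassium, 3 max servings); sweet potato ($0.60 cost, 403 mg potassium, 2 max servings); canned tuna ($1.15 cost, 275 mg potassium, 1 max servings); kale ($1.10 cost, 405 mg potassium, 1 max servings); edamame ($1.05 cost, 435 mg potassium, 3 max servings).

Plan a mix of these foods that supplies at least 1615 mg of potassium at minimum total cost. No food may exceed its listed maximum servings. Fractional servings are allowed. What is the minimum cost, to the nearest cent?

$3.15

Cost per mg of potassium: sweet potato $0.0015, edamame $0.0024, kale $0.0027, tempeh $0.0030, canned tuna $0.0042.
Take 2 servings of sweet potato: +806.0 mg potassium for $1.20 (total $1.20, still need 809.0 mg).
Take 1.86 servings of edamame: +809.0 mg potassium for $1.95 (total $3.15, still need 0.0 mg).
Greedy by cheapest-per-mg is optimal for a single linear constraint, so the minimum cost is $3.15.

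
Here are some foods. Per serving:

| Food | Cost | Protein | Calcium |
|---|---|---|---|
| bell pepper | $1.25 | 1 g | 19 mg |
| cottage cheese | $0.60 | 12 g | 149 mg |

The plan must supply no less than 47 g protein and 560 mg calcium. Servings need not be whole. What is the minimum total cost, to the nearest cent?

A basic optimal solution has at most two foods positive. Try each food alone and each pair with both targets met exactly.
bell pepper only: max(47/1, 560/19) = 47 servings → $58.75.
cottage cheese only: max(47/12, 560/149) = 3.917 servings → $2.35.
bell pepper + cottage cheese with both targets exact would need a negative amount; discard.
The minimum over all feasible corners is $2.35.

$2.35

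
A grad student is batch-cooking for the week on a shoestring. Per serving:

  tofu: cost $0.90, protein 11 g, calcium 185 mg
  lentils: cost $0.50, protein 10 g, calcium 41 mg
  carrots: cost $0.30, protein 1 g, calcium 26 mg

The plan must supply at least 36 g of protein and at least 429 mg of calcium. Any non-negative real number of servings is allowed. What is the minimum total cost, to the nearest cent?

This is a tiny linear program; its minimum lies at a vertex of the feasible set. List the vertices and price them.
tofu only: max(36/11, 429/185) = 3.273 servings → $2.95.
lentils only: max(36/10, 429/41) = 10.46 servings → $5.23.
carrots only: max(36/1, 429/26) = 36 servings → $10.80.
tofu + lentils with both tight: 2.011 servings and 1.387 servings → $2.50.
tofu + carrots: the both-tight solution has a negative serving — not a feasible corner.
lentils + carrots with both tight: 2.315 servings and 12.85 servings → $5.01.
The minimum over all feasible corners is $2.50.

$2.50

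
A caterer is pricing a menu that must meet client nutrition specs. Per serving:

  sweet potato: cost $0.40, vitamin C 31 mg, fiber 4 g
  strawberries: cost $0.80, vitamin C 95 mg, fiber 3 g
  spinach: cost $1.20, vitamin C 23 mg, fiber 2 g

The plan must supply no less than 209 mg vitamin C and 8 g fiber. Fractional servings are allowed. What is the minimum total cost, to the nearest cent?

Check every corner: each single food scaled to meet both minima, and each pair solved so both constraints bind.
sweet potato only: max(209/31, 8/4) = 6.742 servings → $2.70.
strawberries only: max(209/95, 8/3) = 2.667 servings → $2.13.
spinach only: max(209/23, 8/2) = 9.087 servings → $10.90.
sweet potato + strawberries with both tight: 0.4634 servings and 2.049 servings → $1.82.
sweet potato + spinach: intersection lies outside the first quadrant.
strawberries + spinach with both tight: 1.934 servings and 1.099 servings → $2.87.
The minimum over all feasible corners is $1.82.

$1.82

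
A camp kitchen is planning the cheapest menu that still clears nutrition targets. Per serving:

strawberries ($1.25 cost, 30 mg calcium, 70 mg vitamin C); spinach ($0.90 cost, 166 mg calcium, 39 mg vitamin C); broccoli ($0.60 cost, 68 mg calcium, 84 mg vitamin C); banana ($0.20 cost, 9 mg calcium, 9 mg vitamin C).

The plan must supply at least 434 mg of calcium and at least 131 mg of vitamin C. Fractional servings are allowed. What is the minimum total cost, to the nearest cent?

Compare the cost at each extreme point of the feasible region.
strawberries only: max(434/30, 131/70) = 14.47 servings → $18.08.
spinach only: max(434/166, 131/39) = 3.359 servings → $3.02.
broccoli only: max(434/68, 131/84) = 6.382 servings → $3.83.
banana only: max(434/9, 131/9) = 48.22 servings → $9.64.
strawberries + spinach with both tight: 0.4612 servings and 2.531 servings → $2.85.
strawberries + broccoli with both targets exact would need a negative amount; discard.
strawberries + banana: intersection lies outside the first quadrant.
spinach + broccoli with both tight: 2.44 servings and 0.4269 servings → $2.45.
spinach + banana with both tight: 2.386 servings and 4.217 servings → $2.99.
broccoli + banana: the both-tight solution has a negative serving — not a feasible corner.
So the least-cost plan costs $2.45.

$2.45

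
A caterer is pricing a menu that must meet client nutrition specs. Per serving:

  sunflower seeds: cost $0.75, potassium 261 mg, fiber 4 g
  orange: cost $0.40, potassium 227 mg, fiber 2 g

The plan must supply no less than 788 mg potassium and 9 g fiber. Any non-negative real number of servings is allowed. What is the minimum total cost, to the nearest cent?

$1.74

For a min-cost LP with two ≥-constraints, a basic feasible solution has at most two positive variables.
sunflower seeds only: max(788/261, 9/4) = 3.019 servings → $2.26.
orange only: max(788/227, 9/2) = 4.5 servings → $1.80.
sunflower seeds + orange with both tight: 1.21 servings and 2.08 servings → $1.74.
The minimum over all feasible corners is $1.74.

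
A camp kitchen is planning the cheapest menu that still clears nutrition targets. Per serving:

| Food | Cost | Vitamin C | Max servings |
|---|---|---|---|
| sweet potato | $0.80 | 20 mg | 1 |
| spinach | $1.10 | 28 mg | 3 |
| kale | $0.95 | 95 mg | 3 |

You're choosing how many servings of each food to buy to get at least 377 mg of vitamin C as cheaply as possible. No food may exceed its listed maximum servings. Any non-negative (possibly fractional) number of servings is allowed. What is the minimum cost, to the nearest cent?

$6.47

Cost per mg of vitamin C: kale $0.0100, spinach $0.0393, sweet potato $0.0400.
Take 3 servings of kale: +285.0 mg vitamin C for $2.85 (total $2.85, still need 92.0 mg).
Take 3 servings of spinach: +84.0 mg vitamin C for $3.30 (total $6.15, still need 8.0 mg).
Take 0.4 servings of sweet potato: +8.0 mg vitamin C for $0.32 (total $6.47, still need 0.0 mg).
Greedy by cheapest-per-mg is optimal for a single linear constraint, so the minimum cost is $6.47.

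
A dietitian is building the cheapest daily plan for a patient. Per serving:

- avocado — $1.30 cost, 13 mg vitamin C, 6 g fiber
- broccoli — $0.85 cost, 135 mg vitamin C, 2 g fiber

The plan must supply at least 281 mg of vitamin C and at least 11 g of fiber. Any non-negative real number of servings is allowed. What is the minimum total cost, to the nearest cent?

$3.20

For a min-cost LP with two ≥-constraints, a basic feasible solution has at most two positive variables.
avocado only: max(281/13, 11/6) = 21.62 servings → $28.10.
broccoli only: max(281/135, 11/2) = 5.5 servings → $4.67.
avocado + broccoli with both tight: 1.177 servings and 1.968 servings → $3.20.
The minimum over all feasible corners is $3.20.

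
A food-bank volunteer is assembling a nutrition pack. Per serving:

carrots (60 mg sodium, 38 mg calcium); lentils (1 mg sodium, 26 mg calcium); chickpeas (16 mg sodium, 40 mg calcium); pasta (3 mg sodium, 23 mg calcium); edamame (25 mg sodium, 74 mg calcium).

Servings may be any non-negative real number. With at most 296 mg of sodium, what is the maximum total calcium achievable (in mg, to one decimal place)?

7696.0 mg

Calcium per mg sodium: lentils 26, pasta 7.667, edamame 2.96, chickpeas 2.5, carrots 0.6333.
With no serving limits, spend the whole sodium allowance on lentils: 296 mg / 1 mg × 26 mg = 7696.0 mg.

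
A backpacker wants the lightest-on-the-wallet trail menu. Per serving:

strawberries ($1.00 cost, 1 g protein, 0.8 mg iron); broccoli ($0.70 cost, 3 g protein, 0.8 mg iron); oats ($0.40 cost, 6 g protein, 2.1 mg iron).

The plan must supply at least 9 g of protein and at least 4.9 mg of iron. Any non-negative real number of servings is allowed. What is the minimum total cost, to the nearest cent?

$0.93

With two linear requirements the optimum uses one or two foods; enumerate the corners.
strawberries only: max(9/1, 4.9/0.8) = 9 servings → $9.00.
broccoli only: max(9/3, 4.9/0.8) = 6.125 servings → $4.29.
oats only: max(9/6, 4.9/2.1) = 2.333 servings → $0.93.
strawberries + broccoli with both tight: 4.688 servings and 1.438 servings → $5.69.
strawberries + oats with both tight: 3.889 servings and 0.8519 servings → $4.23.
broccoli + oats: the both-tight solution has a negative serving — not a feasible corner.
So the least-cost plan costs $0.93.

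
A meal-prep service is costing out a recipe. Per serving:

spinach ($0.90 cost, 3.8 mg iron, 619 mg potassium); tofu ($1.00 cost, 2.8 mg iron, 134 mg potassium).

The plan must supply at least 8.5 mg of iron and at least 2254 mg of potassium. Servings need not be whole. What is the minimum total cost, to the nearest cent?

spinach only: max(8.5/3.8, 2254/619) = 3.641 servings → $3.28.
tofu only: max(8.5/2.8, 2254/134) = 16.82 servings → $16.82.
spinach + tofu with both targets exact would need a negative amount; discard.
So the least-cost plan costs $3.28.

$3.28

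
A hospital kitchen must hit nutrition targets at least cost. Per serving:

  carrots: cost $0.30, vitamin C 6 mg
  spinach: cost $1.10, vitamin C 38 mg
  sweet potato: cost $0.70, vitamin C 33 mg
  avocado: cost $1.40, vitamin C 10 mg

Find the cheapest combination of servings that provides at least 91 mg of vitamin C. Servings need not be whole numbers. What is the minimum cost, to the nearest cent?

$1.93

Cost per mg of vitamin C: sweet potato $0.0212, spinach $0.0289, carrots $0.0500, avocado $0.1400.
With no serving limits, use only sweet potato: 91 mg / 33 mg = 2.758 servings × $0.70 = $1.93.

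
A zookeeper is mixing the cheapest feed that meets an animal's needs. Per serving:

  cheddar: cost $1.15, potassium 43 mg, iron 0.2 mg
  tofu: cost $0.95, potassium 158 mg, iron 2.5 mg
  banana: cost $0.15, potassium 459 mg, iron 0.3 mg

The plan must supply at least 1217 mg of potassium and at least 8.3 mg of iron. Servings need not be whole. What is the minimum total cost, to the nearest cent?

$3.21

Check every corner: each single food scaled to meet both minima, and each pair solved so both constraints bind.
cheddar only: max(1217/43, 8.3/0.2) = 41.5 servings → $47.73.
tofu only: max(1217/158, 8.3/2.5) = 7.703 servings → $7.32.
banana only: max(1217/459, 8.3/0.3) = 27.67 servings → $4.15.
cheddar + tofu with both tight: 22.81 servings and 1.495 servings → $27.65.
cheddar + banana with both targets exact would need a negative amount; discard.
tofu + banana with both tight: 3.131 servings and 1.574 servings → $3.21.
So the least-cost plan costs $3.21.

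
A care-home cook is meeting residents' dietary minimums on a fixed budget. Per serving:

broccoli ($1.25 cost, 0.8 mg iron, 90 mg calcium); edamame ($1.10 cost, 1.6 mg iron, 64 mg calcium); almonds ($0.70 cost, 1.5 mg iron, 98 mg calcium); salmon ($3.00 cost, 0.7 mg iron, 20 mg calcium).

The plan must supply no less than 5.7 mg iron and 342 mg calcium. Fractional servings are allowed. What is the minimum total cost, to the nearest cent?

$2.66

An LP optimum is at a vertex; with two nutrient constraints at most two foods are used. Check each candidate.
broccoli only: max(5.7/0.8, 342/90) = 7.125 servings → $8.91.
edamame only: max(5.7/1.6, 342/64) = 5.344 servings → $5.88.
almonds only: max(5.7/1.5, 342/98) = 3.8 servings → $2.66.
salmon only: max(5.7/0.7, 342/20) = 17.1 servings → $51.30.
broccoli + edamame with both tight: 1.966 servings and 2.58 servings → $5.29.
broccoli + almonds: the both-tight solution has a negative serving — not a feasible corner.
broccoli + salmon with both tight: 2.668 servings and 5.094 servings → $18.62.
edamame + almonds with both tight: 0.75 servings and 3 servings → $2.92.
edamame + salmon: the both-tight solution has a negative serving — not a feasible corner.
almonds + salmon with both tight: 3.249 servings and 1.181 servings → $5.82.
So the least-cost plan costs $2.66.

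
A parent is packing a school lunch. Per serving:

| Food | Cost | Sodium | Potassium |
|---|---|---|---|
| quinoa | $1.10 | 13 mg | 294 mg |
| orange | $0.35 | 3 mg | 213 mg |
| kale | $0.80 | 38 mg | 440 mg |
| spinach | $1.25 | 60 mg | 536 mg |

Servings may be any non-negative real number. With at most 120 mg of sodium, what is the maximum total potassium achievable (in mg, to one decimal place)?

Potassium per mg sodium: orange 71, quinoa 22.62, kale 11.58, spinach 8.933.
With no serving limits, spend the whole sodium allowance on orange: 120 mg / 3 mg × 213 mg = 8520.0 mg.

8520.0 mg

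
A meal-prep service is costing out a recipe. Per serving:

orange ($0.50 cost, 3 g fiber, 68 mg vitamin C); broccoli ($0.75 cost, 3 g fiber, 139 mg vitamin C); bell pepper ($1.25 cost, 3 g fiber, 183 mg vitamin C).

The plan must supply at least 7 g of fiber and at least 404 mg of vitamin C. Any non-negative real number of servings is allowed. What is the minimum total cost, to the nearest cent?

$2.18

orange only: max(7/3, 404/68) = 5.941 servings → $2.97.
broccoli only: max(7/3, 404/139) = 2.906 servings → $2.18.
bell pepper only: max(7/3, 404/183) = 2.333 servings → $2.92.
orange + broccoli: the both-tight solution has a negative serving — not a feasible corner.
orange + bell pepper with both tight: 0.2 servings and 2.133 servings → $2.77.
broccoli + bell pepper with both tight: 0.5227 servings and 1.811 servings → $2.66.
So the least-cost plan costs $2.18.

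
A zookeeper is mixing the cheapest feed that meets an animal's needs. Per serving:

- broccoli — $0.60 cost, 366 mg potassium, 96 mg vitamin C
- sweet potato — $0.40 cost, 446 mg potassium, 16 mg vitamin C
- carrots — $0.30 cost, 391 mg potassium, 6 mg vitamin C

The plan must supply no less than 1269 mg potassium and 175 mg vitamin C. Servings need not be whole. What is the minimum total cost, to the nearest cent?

$1.52

The cheapest plan sits at a corner of the feasible region — with two constraints it uses at most two foods.
broccoli only: max(1269/366, 175/96) = 3.467 servings → $2.08.
sweet potato only: max(1269/446, 175/16) = 10.94 servings → $4.38.
carrots only: max(1269/391, 175/6) = 29.17 servings → $8.75.
broccoli + sweet potato with both tight: 1.562 servings and 1.563 servings → $1.56.
broccoli + carrots with both tight: 1.721 servings and 1.635 servings → $1.52.
sweet potato + carrots: the both-tight solution has a negative serving — not a feasible corner.
Cheapest feasible corner: $1.52.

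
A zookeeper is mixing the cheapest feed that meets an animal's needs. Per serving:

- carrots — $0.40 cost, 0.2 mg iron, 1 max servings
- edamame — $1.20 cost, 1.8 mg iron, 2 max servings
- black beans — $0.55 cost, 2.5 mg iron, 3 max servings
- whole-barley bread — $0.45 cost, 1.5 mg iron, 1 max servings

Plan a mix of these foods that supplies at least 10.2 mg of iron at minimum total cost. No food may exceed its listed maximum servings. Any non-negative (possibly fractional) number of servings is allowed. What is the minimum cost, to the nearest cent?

Cost per mg of iron: black beans $0.2200, whole-barley bread $0.3000, edamame $0.6667, carrots $2.0000.
Take 3 servings of black beans: +7.5 mg iron for $1.65 (total $1.65, still need 2.7 mg).
Take 1 serving of whole-barley bread: +1.5 mg iron for $0.45 (total $2.10, still need 1.2 mg).
Take 0.6667 servings of edamame: +1.2 mg iron for $0.80 (total $2.90, still need 0.0 mg).
Filling from the cheapest source first is optimal under one linear minimum: $2.90.

$2.90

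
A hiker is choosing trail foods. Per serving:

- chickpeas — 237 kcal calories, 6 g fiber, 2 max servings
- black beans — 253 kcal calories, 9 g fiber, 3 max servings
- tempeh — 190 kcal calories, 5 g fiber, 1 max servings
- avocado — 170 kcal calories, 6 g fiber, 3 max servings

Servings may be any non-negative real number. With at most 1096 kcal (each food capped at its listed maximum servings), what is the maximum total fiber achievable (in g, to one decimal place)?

Fiber per kcal: black beans 0.03557, avocado 0.03529, tempeh 0.02632, chickpeas 0.02532.
Take 3 servings of black beans: uses 759 kcal, +27.0 g fiber (running total 27.0 g).
Take 1.982 servings of avocado: uses 337 kcal, +11.9 g fiber (running total 38.9 g).
Greedy by best ratio exhausts the calories allowance optimally: 38.9 g.

38.9 g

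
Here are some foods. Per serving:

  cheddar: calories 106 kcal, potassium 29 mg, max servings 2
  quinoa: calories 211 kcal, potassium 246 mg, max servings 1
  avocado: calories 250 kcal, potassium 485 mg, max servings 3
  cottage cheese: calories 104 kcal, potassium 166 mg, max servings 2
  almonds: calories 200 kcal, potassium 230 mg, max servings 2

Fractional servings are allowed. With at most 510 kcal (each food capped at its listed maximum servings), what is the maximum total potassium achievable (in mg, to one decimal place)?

Potassium per kcal: avocado 1.94, cottage cheese 1.596, quinoa 1.166, almonds 1.15, cheddar 0.2736.
Take 2.04 servings of avocado: uses 510 kcal, +989.4 mg potassium (running total 989.4 mg).
Filling greedily by potassium-per-kcal is optimal for one linear limit, giving 989.4 mg.

989.4 mg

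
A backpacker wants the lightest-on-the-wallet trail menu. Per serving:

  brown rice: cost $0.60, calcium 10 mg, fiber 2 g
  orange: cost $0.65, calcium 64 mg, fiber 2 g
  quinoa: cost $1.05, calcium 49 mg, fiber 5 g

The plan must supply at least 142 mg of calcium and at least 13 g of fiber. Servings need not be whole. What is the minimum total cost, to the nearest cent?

$2.81

For a min-cost LP with two ≥-constraints, a basic feasible solution has at most two positive variables.
brown rice only: max(142/10, 13/2) = 14.2 servings → $8.52.
orange only: max(142/64, 13/2) = 6.5 servings → $4.22.
quinoa only: max(142/49, 13/5) = 2.898 servings → $3.04.
brown rice + orange with both tight: 5.074 servings and 1.426 servings → $3.97.
brown rice + quinoa: intersection lies outside the first quadrant.
orange + quinoa with both tight: 0.3288 servings and 2.468 servings → $2.81.
Cheapest feasible corner: $2.81.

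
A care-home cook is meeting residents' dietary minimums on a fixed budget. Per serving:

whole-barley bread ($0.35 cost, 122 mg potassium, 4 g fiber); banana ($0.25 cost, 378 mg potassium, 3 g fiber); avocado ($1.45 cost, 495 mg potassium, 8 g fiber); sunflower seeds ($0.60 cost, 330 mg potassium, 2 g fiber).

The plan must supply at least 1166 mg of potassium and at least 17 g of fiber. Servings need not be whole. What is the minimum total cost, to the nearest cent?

Minimising a linear cost over {potassium ≥ 1166, fiber ≥ 17, servings ≥ 0} — the optimum is at a vertex, using one or two foods.
whole-barley bread only: max(1166/122, 17/4) = 9.557 servings → $3.35.
banana only: max(1166/378, 17/3) = 5.667 servings → $1.42.
avocado only: max(1166/495, 17/8) = 2.356 servings → $3.42.
sunflower seeds only: max(1166/330, 17/2) = 8.5 servings → $5.10.
whole-barley bread + banana with both tight: 2.555 servings and 2.26 servings → $1.46.
whole-barley bread + avocado: the both-tight solution has a negative serving — not a feasible corner.
whole-barley bread + sunflower seeds with both tight: 3.046 servings and 2.407 servings → $2.51.
banana + avocado with both tight: 0.5932 servings and 1.903 servings → $2.91.
banana + sunflower seeds: intersection lies outside the first quadrant.
avocado + sunflower seeds with both tight: 1.987 servings and 0.5533 servings → $3.21.
The minimum over all feasible corners is $1.42.

$1.42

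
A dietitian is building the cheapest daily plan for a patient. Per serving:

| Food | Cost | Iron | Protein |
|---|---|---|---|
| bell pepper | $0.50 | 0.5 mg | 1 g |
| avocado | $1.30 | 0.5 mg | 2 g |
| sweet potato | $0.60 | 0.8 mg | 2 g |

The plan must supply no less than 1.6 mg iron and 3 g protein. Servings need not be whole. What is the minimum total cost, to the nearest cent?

$1.20

Minimising a linear cost over {iron ≥ 1.6, protein ≥ 3, servings ≥ 0} — the optimum is at a vertex, using one or two foods.
bell pepper only: max(1.6/0.5, 3/1) = 3.2 servings → $1.60.
avocado only: max(1.6/0.5, 3/2) = 3.2 servings → $4.16.
sweet potato only: max(1.6/0.8, 3/2) = 2 servings → $1.20.
bell pepper + avocado with both targets exact would need a negative amount; discard.
bell pepper + sweet potato: intersection lies outside the first quadrant.
avocado + sweet potato: intersection lies outside the first quadrant.
Cheapest feasible corner: $1.20.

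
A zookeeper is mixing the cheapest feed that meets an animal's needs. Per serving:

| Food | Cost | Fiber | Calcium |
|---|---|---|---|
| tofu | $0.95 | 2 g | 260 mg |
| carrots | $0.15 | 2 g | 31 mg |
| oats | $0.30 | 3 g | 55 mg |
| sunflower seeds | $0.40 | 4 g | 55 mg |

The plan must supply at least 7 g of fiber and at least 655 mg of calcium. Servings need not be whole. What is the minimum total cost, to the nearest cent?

At the optimum either one food covers both requirements or two foods hit both targets exactly; no other combination can be cheaper.
tofu only: max(7/2, 655/260) = 3.5 servings → $3.33.
carrots only: max(7/2, 655/31) = 21.13 servings → $3.17.
oats only: max(7/3, 655/55) = 11.91 servings → $3.57.
sunflower seeds only: max(7/4, 655/55) = 11.91 servings → $4.76.
tofu + carrots with both tight: 2.386 servings and 1.114 servings → $2.43.
tofu + oats with both tight: 2.358 servings and 0.7612 servings → $2.47.
tofu + sunflower seeds with both tight: 2.403 servings and 0.5484 servings → $2.50.
carrots + oats with both targets exact would need a negative amount; discard.
carrots + sunflower seeds: intersection lies outside the first quadrant.
oats + sunflower seeds with both targets exact would need a negative amount; discard.
So the least-cost plan costs $2.43.

$2.43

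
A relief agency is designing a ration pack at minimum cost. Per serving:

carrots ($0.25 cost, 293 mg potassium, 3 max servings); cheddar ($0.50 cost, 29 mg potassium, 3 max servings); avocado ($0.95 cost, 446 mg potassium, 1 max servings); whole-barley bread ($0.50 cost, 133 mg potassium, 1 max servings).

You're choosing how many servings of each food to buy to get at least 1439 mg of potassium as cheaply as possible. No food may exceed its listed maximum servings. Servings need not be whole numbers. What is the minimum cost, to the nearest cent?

$2.13

Cost per mg of potassium: carrots $0.0009, avocado $0.0021, whole-barley bread $0.0038, cheddar $0.0172.
Take 3 servings of carrots: +879.0 mg potassium for $0.75 (total $0.75, still need 560.0 mg).
Take 1 serving of avocado: +446.0 mg potassium for $0.95 (total $1.70, still need 114.0 mg).
Take 0.8571 servings of whole-barley bread: +114.0 mg potassium for $0.43 (total $2.13, still need 0.0 mg).
Filling from the cheapest source first is optimal under one linear minimum: $2.13.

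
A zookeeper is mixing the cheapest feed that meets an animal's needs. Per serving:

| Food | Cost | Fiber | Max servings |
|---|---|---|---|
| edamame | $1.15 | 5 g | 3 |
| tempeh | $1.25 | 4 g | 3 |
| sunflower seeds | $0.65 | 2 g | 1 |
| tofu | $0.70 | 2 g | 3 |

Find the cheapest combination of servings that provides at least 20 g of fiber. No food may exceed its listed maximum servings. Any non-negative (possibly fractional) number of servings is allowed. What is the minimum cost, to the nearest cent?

Cost per g of fiber: edamame $0.2300, tempeh $0.3125, sunflower seeds $0.3250, tofu $0.3500.
Take 3 servings of edamame: +15.0 g fiber for $3.45 (total $3.45, still need 5.0 g).
Take 1.25 servings of tempeh: +5.0 g fiber for $1.56 (total $5.01, still need 0.0 g).
Greedy by cheapest-per-g is optimal for a single linear constraint, so the minimum cost is $5.01.

$5.01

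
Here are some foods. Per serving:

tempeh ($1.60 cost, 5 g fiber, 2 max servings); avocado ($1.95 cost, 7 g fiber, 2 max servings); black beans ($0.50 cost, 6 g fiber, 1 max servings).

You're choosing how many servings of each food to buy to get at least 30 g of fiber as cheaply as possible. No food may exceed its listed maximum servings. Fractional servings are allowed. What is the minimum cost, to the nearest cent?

$7.60

Cost per g of fiber: black beans $0.0833, avocado $0.2786, tempeh $0.3200.
Take 1 serving of black beans: +6.0 g fiber for $0.50 (total $0.50, still need 24.0 g).
Take 2 servings of avocado: +14.0 g fiber for $3.90 (total $4.40, still need 10.0 g).
Take 2 servings of tempeh: +10.0 g fiber for $3.20 (total $7.60, still need 0.0 g).
Filling from the cheapest source first is optimal under one linear minimum: $7.60.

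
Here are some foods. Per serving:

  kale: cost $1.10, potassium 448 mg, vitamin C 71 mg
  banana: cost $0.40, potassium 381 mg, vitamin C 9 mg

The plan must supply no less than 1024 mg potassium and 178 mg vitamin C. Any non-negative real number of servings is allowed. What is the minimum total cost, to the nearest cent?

For a min-cost LP with two ≥-constraints, a basic feasible solution has at most two positive variables.
kale only: max(1024/448, 178/71) = 2.507 servings → $2.76.
banana only: max(1024/381, 178/9) = 19.78 servings → $7.91.
kale + banana: intersection lies outside the first quadrant.
The minimum over all feasible corners is $2.76.

$2.76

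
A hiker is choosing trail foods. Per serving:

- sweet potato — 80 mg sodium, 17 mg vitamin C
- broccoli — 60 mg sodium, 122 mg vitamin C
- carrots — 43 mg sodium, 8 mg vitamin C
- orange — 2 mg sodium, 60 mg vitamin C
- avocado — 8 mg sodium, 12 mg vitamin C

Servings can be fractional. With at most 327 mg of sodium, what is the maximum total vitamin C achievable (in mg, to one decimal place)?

9810.0 mg

Vitamin C per mg sodium: orange 30, broccoli 2.033, avocado 1.5, sweet potato 0.2125, carrots 0.186.
With no serving limits, spend the whole sodium allowance on orange: 327 mg / 2 mg × 60 mg = 9810.0 mg.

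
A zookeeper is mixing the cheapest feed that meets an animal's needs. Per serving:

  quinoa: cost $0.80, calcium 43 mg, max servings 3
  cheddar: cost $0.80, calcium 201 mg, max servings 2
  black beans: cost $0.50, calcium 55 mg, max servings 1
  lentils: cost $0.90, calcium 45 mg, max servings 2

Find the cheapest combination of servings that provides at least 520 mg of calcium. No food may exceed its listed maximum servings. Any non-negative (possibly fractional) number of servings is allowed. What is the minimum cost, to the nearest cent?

$3.27

Cost per mg of calcium: cheddar $0.0040, black beans $0.0091, quinoa $0.0186, lentils $0.0200.
Take 2 servings of cheddar: +402.0 mg calcium for $1.60 (total $1.60, still need 118.0 mg).
Take 1 serving of black beans: +55.0 mg calcium for $0.50 (total $2.10, still need 63.0 mg).
Take 1.465 servings of quinoa: +63.0 mg calcium for $1.17 (total $3.27, still need 0.0 mg).
Greedy by cheapest-per-mg is optimal for a single linear constraint, so the minimum cost is $3.27.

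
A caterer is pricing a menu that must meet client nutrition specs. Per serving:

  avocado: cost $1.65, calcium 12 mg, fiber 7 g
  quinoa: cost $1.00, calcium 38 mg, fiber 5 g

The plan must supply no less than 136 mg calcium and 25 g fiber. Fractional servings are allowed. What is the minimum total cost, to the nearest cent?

A basic optimal solution has at most two foods positive. Try each food alone and each pair with both targets met exactly.
avocado only: max(136/12, 25/7) = 11.33 servings → $18.70.
quinoa only: max(136/38, 25/5) = 5 servings → $5.00.
avocado + quinoa with both tight: 1.311 servings and 3.165 servings → $5.33.
So the least-cost plan costs $5.00.

$5.00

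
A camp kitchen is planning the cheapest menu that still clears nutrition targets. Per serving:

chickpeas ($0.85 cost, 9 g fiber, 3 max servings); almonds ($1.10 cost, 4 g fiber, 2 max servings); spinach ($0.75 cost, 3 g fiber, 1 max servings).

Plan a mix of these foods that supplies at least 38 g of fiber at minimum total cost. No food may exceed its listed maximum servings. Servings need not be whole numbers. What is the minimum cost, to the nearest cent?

$5.50

Cost per g of fiber: chickpeas $0.0944, spinach $0.2500, almonds $0.2750.
Take 3 servings of chickpeas: +27.0 g fiber for $2.55 (total $2.55, still need 11.0 g).
Take 1 serving of spinach: +3.0 g fiber for $0.75 (total $3.30, still need 8.0 g).
Take 2 servings of almonds: +8.0 g fiber for $2.20 (total $5.50, still need 0.0 g).
Greedy by cheapest-per-g is optimal for a single linear constraint, so the minimum cost is $5.50.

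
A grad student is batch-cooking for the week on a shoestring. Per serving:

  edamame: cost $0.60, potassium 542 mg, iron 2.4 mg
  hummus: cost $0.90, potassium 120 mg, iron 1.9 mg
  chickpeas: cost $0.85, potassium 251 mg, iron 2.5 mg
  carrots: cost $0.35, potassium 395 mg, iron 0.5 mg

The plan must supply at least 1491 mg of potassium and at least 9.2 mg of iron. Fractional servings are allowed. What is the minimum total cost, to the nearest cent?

$2.30

Two binding constraints pin down two serving amounts, so the optimal mix uses at most two foods. The candidates are each food alone (scaled to the tighter of potassium/iron) and each pair with both constraints tight.
edamame only: max(1491/542, 9.2/2.4) = 3.833 servings → $2.30.
hummus only: max(1491/120, 9.2/1.9) = 12.43 servings → $11.18.
chickpeas only: max(1491/251, 9.2/2.5) = 5.94 servings → $5.05.
carrots only: max(1491/395, 9.2/0.5) = 18.4 servings → $6.44.
edamame + hummus with both tight: 2.331 servings and 1.898 servings → $3.11.
edamame + chickpeas with both tight: 1.885 servings and 1.871 servings → $2.72.
edamame + carrots: the both-tight solution has a negative serving — not a feasible corner.
hummus + chickpeas with both targets exact would need a negative amount; discard.
hummus + carrots with both tight: 4.183 servings and 2.504 servings → $4.64.
chickpeas + carrots with both tight: 3.351 servings and 1.645 servings → $3.42.
The minimum over all feasible corners is $2.30.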